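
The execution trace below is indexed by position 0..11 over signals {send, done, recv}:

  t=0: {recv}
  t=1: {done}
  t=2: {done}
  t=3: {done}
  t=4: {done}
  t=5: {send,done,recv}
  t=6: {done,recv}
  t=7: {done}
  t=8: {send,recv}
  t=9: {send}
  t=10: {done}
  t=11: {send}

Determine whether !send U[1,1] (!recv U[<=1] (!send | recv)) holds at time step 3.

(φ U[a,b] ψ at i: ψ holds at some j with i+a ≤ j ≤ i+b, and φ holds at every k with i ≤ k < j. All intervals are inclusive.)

True

Need some j in [4,4] with (!recv U[<=1] (!send | recv)), and !send at every k in [3,j-1].
  j=4: (!recv U[<=1] (!send | recv)) holds; !send holds at every k in [3,3] → satisfied.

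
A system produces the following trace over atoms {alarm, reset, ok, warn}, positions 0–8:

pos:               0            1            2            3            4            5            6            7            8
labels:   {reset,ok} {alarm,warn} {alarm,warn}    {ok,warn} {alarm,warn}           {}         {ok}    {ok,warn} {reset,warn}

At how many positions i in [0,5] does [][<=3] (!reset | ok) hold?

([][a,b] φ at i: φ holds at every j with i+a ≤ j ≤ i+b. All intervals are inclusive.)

5

Evaluate at each i in [0,5]:
  i=0: ✓ (all of [0,3])
  i=1: ✓ (all of [1,4])
  i=2: ✓ (all of [2,5])
  i=3: ✓ (all of [3,6])
  i=4: ✓ (all of [4,7])
  i=5: ✗ (fails at j=8)
Positions where it holds: {0, 1, 2, 3, 4} → 5.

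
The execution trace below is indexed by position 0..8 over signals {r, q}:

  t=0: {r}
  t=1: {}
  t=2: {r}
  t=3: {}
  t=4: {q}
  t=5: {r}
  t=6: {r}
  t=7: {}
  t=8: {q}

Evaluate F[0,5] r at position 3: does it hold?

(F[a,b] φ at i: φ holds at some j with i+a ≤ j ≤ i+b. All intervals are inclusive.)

Yes

Check r at each j in [3,8]:
  j=3: false
  j=4: false
  j=5: true
  j=6: true
  j=7: false
  j=8: false
Found at j=5 → formula holds.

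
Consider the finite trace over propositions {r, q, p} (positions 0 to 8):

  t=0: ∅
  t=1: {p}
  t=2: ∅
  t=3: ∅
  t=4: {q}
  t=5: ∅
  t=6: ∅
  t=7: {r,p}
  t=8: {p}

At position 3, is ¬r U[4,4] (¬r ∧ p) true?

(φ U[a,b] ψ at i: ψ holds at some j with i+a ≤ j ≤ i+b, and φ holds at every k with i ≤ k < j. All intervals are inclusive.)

Does not hold

Need some j in [7,7] with (¬r ∧ p), and ¬r at every k in [3,j-1].
  j=7: (¬r ∧ p) false.
No j in the window works → until fails.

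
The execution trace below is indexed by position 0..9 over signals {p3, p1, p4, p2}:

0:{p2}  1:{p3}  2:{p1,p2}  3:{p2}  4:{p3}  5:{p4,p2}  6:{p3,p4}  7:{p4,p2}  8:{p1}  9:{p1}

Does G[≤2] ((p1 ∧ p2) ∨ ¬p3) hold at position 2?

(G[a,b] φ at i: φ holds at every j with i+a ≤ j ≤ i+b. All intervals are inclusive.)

Check ((p1 ∧ p2) ∨ ¬p3) at every j in [2,4]:
  j=2: true
  j=3: true
  j=4: false
Fails at j=4 → formula fails.

No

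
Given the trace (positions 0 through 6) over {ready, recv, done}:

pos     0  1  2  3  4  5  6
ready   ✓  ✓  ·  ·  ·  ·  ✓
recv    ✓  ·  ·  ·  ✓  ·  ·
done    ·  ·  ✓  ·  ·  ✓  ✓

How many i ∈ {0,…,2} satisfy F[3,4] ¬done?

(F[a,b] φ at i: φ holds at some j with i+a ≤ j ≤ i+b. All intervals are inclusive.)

Evaluate at each i in [0,2]:
  i=0: ✓ (witness j=3)
  i=1: ✓ (witness j=4)
  i=2: ✗ (none in [5,6])
Positions where it holds: {0, 1} → 2.

2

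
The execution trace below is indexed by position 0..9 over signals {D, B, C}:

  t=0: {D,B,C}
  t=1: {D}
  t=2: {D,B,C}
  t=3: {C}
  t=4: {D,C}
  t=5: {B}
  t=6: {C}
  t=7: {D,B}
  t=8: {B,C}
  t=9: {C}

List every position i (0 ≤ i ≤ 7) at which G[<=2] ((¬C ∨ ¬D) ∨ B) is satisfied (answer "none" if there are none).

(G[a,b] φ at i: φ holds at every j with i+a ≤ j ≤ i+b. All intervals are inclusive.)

Evaluate at each i in [0,7]:
  i=0: ✓ (all of [0,2])
  i=1: ✓ (all of [1,3])
  i=2: ✗ (fails at j=4)
  i=3: ✗ (fails at j=4)
  i=4: ✗ (fails at j=4)
  i=5: ✓ (all of [5,7])
  i=6: ✓ (all of [6,8])
  i=7: ✓ (all of [7,9])

0, 1, 5, 6, 7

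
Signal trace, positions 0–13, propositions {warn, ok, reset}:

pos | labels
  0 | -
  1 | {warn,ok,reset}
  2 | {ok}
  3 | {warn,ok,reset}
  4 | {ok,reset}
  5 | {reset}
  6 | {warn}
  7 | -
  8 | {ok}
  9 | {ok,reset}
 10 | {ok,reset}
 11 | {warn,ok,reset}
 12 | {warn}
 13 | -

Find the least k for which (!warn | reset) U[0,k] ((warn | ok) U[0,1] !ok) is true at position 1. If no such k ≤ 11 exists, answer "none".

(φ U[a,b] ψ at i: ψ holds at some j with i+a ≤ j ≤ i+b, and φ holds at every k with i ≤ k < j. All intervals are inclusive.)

Need earliest j ≥ 1 with ((warn | ok) U[0,1] !ok), and (!warn | reset) at every k in [1,j-1].
  j=1: rhs fails.
  j=2: rhs fails.
  j=3: rhs fails.
  j=4: rhs holds; lhs holds on [1,3]. k = 3.

3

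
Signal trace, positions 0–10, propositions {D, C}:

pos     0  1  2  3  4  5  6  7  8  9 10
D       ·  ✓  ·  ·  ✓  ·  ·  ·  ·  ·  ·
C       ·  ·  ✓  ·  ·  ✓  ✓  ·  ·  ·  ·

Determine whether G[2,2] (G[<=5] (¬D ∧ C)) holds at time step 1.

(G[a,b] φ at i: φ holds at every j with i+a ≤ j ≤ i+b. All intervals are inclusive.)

False

Check G[<=5] (¬D ∧ C) at every j in [3,3]:
  j=3: fails at 3
Fails at j=3 → formula fails.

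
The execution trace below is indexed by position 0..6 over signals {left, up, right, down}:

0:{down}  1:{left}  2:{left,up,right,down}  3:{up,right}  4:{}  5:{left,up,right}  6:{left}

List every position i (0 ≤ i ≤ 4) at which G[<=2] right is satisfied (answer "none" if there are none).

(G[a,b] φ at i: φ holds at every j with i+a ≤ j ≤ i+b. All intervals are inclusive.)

Evaluate at each i in [0,4]:
  i=0: ✗ (fails at j=0)
  i=1: ✗ (fails at j=1)
  i=2: ✗ (fails at j=4)
  i=3: ✗ (fails at j=4)
  i=4: ✗ (fails at j=4)

none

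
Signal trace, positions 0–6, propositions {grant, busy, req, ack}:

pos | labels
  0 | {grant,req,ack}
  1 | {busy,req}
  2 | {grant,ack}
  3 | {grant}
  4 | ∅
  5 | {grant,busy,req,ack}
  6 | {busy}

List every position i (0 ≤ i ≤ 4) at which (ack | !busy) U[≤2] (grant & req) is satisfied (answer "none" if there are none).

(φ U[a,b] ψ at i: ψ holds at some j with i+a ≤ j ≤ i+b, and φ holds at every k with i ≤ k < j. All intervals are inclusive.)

0, 3, 4

Evaluate at each i in [0,4]:
  i=0: ✓ (rhs at j=0)
  i=1: ✗ (no rhs in [1,3])
  i=2: ✗ (no rhs in [2,4])
  i=3: ✓ (rhs at j=5; lhs holds on [3,4])
  i=4: ✓ (rhs at j=5; lhs holds on [4,4])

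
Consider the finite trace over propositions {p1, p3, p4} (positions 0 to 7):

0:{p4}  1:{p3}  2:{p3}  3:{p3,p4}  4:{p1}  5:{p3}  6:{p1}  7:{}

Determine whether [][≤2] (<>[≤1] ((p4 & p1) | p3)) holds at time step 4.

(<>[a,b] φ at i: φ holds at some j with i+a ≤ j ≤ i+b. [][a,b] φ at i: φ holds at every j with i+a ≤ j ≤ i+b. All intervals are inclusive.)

Does not hold

Check <>[≤1] ((p4 & p1) | p3) at every j in [4,6]:
  j=4: holds (witness at 5)
  j=5: holds (witness at 5)
  j=6: fails (none in [6,7])
Fails at j=6 → formula fails.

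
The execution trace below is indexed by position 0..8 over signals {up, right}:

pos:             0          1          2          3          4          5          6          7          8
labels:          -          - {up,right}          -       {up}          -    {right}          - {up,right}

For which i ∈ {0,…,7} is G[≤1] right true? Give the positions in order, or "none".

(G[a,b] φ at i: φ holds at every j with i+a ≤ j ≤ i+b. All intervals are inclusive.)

none

Evaluate at each i in [0,7]:
  i=0: ✗ (fails at j=0)
  i=1: ✗ (fails at j=1)
  i=2: ✗ (fails at j=3)
  i=3: ✗ (fails at j=3)
  i=4: ✗ (fails at j=4)
  i=5: ✗ (fails at j=5)
  i=6: ✗ (fails at j=7)
  i=7: ✗ (fails at j=7)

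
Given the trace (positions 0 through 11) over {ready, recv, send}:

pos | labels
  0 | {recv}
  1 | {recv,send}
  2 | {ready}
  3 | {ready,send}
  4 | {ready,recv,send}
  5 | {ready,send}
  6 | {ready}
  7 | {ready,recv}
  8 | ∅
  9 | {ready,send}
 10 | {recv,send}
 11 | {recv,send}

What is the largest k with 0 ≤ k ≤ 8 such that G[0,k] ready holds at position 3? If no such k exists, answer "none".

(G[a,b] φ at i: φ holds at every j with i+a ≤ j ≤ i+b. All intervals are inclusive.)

4

ready must hold from j=3 onward; find where it first fails.
  j=3: holds
  j=4: holds
  j=5: holds
  j=6: holds
  j=7: holds
  j=8: fails
Holds on [3,7], so largest k = 4.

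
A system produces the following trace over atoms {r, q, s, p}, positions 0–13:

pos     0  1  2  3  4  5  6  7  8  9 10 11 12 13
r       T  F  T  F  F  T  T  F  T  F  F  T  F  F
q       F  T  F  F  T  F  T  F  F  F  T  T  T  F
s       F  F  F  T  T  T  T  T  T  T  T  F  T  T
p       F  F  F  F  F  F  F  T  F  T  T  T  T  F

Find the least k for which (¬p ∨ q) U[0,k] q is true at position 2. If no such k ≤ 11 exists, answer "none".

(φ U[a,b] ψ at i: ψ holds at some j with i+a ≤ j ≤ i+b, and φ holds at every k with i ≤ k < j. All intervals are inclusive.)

2

Need earliest j ≥ 2 with q, and (¬p ∨ q) at every k in [2,j-1].
  j=2: rhs fails.
  j=3: rhs fails.
  j=4: rhs holds; lhs holds on [2,3]. k = 2.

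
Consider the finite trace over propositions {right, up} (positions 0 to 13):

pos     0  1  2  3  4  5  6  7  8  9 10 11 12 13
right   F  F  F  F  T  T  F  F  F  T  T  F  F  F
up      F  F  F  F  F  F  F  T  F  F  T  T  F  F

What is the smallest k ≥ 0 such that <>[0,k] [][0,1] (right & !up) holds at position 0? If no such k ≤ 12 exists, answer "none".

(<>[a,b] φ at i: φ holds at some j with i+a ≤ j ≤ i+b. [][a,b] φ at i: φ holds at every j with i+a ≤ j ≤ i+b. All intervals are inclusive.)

4

Scan j = 0,1,… for [][0,1] (right & !up):
  j=0: fails
  j=1: fails
  j=2: fails
  j=3: fails
  j=4: holds
First hit at j=4, so smallest k = 4-0 = 4.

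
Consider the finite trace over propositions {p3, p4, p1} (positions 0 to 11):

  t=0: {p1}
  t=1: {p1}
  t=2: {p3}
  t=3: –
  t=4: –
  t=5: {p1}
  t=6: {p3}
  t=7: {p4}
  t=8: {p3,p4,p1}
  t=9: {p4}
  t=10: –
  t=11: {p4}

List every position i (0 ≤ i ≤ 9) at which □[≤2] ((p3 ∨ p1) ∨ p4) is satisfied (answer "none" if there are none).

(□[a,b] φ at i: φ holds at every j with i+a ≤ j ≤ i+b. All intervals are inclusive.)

0, 5, 6, 7

Evaluate at each i in [0,9]:
  i=0: ✓ (all of [0,2])
  i=1: ✗ (fails at j=3)
  i=2: ✗ (fails at j=3)
  i=3: ✗ (fails at j=3)
  i=4: ✗ (fails at j=4)
  i=5: ✓ (all of [5,7])
  i=6: ✓ (all of [6,8])
  i=7: ✓ (all of [7,9])
  i=8: ✗ (fails at j=10)
  i=9: ✗ (fails at j=10)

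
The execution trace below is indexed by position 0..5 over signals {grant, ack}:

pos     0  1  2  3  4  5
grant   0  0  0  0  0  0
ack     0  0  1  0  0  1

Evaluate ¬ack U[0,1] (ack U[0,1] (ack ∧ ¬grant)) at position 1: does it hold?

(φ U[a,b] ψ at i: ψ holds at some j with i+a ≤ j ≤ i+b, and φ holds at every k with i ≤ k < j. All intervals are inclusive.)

Yes

Need some j in [1,2] with (ack U[0,1] (ack ∧ ¬grant)), and ¬ack at every k in [1,j-1].
  j=1: (ack U[0,1] (ack ∧ ¬grant)) — fails.
  j=2: (ack U[0,1] (ack ∧ ¬grant)) holds; ¬ack holds at every k in [1,1] → satisfied.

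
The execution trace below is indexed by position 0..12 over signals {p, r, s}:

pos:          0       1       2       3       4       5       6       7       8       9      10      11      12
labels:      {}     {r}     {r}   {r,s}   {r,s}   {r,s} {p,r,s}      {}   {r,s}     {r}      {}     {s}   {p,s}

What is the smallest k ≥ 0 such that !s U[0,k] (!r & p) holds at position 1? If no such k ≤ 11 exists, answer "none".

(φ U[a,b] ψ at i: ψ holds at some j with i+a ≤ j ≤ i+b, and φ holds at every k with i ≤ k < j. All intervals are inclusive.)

Need earliest j ≥ 1 with (!r & p), and !s at every k in [1,j-1].
  j=1: rhs fails.
  j=2: rhs fails.
  j=3: rhs fails.
  j=4: rhs fails.
  j=5: rhs fails.
  j=6: rhs fails.
  j=7: rhs fails.
  j=8: rhs fails.
  j=9: rhs fails.
  j=10: rhs fails.
  j=11: rhs fails.
  j=12: rhs holds but lhs fails at k=3.
No witness within the range → none.

none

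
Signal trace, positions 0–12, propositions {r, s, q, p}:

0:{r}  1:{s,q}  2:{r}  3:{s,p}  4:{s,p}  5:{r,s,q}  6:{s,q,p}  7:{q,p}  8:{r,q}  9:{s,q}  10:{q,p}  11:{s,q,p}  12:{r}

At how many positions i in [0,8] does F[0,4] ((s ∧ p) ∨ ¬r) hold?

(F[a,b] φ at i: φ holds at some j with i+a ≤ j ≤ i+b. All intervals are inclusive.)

Evaluate at each i in [0,8]:
  i=0: ✓ (witness j=1)
  i=1: ✓ (witness j=1)
  i=2: ✓ (witness j=3)
  i=3: ✓ (witness j=3)
  i=4: ✓ (witness j=4)
  i=5: ✓ (witness j=6)
  i=6: ✓ (witness j=6)
  i=7: ✓ (witness j=7)
  i=8: ✓ (witness j=9)
Positions where it holds: {0, 1, 2, 3, 4, 5, 6, 7, 8} → 9.

9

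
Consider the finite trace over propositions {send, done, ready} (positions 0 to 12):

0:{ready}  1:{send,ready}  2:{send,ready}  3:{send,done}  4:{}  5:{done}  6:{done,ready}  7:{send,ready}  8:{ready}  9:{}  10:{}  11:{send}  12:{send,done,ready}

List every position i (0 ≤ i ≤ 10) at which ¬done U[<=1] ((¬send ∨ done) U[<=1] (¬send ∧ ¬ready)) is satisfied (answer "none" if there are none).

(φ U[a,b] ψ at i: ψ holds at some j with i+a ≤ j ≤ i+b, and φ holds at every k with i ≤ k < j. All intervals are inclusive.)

Evaluate at each i in [0,10]:
  i=0: ✗ (no rhs in [0,1])
  i=1: ✗ (no rhs in [1,2])
  i=2: ✓ (rhs at j=3; lhs holds on [2,2])
  i=3: ✓ (rhs at j=3)
  i=4: ✓ (rhs at j=4)
  i=5: ✓ (rhs at j=5)
  i=6: ✗ (no rhs in [6,7])
  i=7: ✓ (rhs at j=8; lhs holds on [7,7])
  i=8: ✓ (rhs at j=8)
  i=9: ✓ (rhs at j=9)
  i=10: ✓ (rhs at j=10)

2, 3, 4, 5, 7, 8, 9, 10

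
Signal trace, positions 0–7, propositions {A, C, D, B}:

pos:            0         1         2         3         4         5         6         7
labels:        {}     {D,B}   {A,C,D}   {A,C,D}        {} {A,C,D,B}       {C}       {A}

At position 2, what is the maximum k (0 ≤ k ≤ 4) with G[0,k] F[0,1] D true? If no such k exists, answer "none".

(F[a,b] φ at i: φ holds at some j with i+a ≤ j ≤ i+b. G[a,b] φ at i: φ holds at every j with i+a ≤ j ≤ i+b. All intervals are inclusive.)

3

F[0,1] D must hold from j=2 onward; find where it first fails.
  j=2: holds
  j=3: holds
  j=4: holds
  j=5: holds
  j=6: fails
Holds on [2,5], so largest k = 3.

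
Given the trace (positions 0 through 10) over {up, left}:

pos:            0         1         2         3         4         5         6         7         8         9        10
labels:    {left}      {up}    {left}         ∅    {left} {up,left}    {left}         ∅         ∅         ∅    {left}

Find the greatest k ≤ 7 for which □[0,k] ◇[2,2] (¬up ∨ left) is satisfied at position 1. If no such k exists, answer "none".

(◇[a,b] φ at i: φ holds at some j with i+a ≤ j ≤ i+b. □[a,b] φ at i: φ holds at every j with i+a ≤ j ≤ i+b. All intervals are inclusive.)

◇[2,2] (¬up ∨ left) must hold from j=1 onward; find where it first fails.
  j=1: holds
  j=2: holds
  j=3: holds
  j=4: holds
  j=5: holds
  j=6: holds
  j=7: holds
  j=8: holds
Holds through j=8; largest k = 7.

7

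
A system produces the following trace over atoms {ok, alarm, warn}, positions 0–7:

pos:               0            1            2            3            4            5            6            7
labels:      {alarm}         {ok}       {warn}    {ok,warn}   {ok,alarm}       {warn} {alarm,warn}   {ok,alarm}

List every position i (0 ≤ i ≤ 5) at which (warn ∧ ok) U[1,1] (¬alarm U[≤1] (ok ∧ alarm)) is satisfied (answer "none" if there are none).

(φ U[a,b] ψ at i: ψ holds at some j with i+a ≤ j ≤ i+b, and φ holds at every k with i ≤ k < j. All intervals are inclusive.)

Evaluate at each i in [0,5]:
  i=0: ✗ (no rhs in [1,1])
  i=1: ✗ (no rhs in [2,2])
  i=2: ✗ (lhs fails at k=2 before rhs at j=3)
  i=3: ✓ (rhs at j=4; lhs holds on [3,3])
  i=4: ✗ (no rhs in [5,5])
  i=5: ✗ (no rhs in [6,6])

3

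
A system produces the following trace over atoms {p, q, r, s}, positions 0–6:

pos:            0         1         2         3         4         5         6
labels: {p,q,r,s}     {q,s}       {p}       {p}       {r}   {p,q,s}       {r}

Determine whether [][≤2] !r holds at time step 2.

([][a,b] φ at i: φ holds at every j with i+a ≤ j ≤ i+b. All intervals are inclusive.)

Check !r at every j in [2,4]:
  j=2: true
  j=3: true
  j=4: false
Fails at j=4 → formula fails.

False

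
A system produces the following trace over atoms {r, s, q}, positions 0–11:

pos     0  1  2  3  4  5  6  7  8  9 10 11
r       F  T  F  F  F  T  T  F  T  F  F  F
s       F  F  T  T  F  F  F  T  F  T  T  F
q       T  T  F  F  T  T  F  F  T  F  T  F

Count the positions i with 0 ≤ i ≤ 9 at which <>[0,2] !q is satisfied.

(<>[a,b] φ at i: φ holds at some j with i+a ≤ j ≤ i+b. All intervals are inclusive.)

Evaluate at each i in [0,9]:
  i=0: ✓ (witness j=2)
  i=1: ✓ (witness j=2)
  i=2: ✓ (witness j=2)
  i=3: ✓ (witness j=3)
  i=4: ✓ (witness j=6)
  i=5: ✓ (witness j=6)
  i=6: ✓ (witness j=6)
  i=7: ✓ (witness j=7)
  i=8: ✓ (witness j=9)
  i=9: ✓ (witness j=9)
Positions where it holds: {0, 1, 2, 3, 4, 5, 6, 7, 8, 9} → 10.

10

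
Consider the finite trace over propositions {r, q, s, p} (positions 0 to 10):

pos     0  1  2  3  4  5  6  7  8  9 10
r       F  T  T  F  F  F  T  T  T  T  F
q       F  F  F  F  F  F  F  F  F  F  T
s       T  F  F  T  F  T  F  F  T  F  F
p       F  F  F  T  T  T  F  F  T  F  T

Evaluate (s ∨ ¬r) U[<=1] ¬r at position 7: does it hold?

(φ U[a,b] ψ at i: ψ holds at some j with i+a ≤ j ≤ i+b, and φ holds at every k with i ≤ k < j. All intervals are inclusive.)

Need some j in [7,8] with ¬r, and (s ∨ ¬r) at every k in [7,j-1].
  j=7: ¬r false.
  j=8: ¬r false.
No j in the window works → until fails.

False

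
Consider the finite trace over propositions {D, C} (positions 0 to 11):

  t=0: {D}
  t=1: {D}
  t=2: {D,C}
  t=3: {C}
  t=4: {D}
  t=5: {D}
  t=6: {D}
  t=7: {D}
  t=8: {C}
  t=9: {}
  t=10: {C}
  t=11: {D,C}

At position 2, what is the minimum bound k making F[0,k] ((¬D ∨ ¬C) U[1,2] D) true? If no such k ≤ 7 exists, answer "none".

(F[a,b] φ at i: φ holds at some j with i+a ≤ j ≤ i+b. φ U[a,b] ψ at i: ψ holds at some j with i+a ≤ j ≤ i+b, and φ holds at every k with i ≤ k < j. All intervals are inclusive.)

Scan j = 2,3,… for ((¬D ∨ ¬C) U[1,2] D):
  j=2: fails
  j=3: holds
First hit at j=3, so smallest k = 3-2 = 1.

1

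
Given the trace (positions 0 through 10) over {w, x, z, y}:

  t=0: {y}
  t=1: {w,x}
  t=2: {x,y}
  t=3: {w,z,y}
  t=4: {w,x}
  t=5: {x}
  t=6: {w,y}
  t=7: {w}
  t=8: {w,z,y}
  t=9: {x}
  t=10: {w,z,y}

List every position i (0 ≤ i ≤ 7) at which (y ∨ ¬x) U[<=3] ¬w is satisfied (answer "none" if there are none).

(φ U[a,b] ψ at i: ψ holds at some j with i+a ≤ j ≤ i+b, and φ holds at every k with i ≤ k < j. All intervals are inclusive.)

0, 2, 5, 6, 7

Evaluate at each i in [0,7]:
  i=0: ✓ (rhs at j=0)
  i=1: ✗ (lhs fails at k=1 before rhs at j=2)
  i=2: ✓ (rhs at j=2)
  i=3: ✗ (lhs fails at k=4 before rhs at j=5)
  i=4: ✗ (lhs fails at k=4 before rhs at j=5)
  i=5: ✓ (rhs at j=5)
  i=6: ✓ (rhs at j=9; lhs holds on [6,8])
  i=7: ✓ (rhs at j=9; lhs holds on [7,8])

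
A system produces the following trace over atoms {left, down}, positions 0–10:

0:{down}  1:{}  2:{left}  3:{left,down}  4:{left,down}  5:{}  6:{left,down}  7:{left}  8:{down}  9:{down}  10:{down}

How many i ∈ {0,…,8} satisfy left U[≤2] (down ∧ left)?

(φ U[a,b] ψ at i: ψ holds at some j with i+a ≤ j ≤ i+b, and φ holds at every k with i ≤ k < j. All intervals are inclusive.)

4

Evaluate at each i in [0,8]:
  i=0: ✗ (no rhs in [0,2])
  i=1: ✗ (lhs fails at k=1 before rhs at j=3)
  i=2: ✓ (rhs at j=3; lhs holds on [2,2])
  i=3: ✓ (rhs at j=3)
  i=4: ✓ (rhs at j=4)
  i=5: ✗ (lhs fails at k=5 before rhs at j=6)
  i=6: ✓ (rhs at j=6)
  i=7: ✗ (no rhs in [7,9])
  i=8: ✗ (no rhs in [8,10])
Positions where it holds: {2, 3, 4, 6} → 4.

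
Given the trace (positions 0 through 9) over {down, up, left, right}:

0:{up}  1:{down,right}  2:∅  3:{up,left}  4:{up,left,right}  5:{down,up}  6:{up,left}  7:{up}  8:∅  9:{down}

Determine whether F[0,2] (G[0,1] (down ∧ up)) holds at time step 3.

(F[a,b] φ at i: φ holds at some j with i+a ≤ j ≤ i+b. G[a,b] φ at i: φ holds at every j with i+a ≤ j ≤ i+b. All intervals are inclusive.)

No

Check G[0,1] (down ∧ up) at each j in [3,5]:
  j=3: fails at 3
  j=4: fails at 4
  j=5: fails at 6
No position in the window satisfies it → formula fails.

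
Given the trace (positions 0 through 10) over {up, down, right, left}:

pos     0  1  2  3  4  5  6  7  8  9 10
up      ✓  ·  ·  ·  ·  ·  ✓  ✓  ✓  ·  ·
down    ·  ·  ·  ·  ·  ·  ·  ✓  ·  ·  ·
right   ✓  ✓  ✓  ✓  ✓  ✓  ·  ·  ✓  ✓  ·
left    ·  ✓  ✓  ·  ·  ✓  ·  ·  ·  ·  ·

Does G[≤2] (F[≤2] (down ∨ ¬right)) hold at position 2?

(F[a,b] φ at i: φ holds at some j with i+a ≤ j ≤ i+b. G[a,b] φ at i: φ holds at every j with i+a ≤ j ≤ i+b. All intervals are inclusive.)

Check F[≤2] (down ∨ ¬right) at every j in [2,4]:
  j=2: fails (none in [2,4])
  j=3: fails (none in [3,5])
  j=4: holds (witness at 6)
Fails at j=2 → formula fails.

No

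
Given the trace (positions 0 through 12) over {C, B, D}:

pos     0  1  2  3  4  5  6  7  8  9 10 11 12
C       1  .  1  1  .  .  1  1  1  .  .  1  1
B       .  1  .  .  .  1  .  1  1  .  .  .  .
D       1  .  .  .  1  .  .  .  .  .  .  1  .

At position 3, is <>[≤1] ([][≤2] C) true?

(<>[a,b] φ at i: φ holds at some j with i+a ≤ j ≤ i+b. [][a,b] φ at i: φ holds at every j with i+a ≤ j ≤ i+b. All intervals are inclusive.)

False

Check [][≤2] C at each j in [3,4]:
  j=3: fails at 4
  j=4: fails at 4
No position in the window satisfies it → formula fails.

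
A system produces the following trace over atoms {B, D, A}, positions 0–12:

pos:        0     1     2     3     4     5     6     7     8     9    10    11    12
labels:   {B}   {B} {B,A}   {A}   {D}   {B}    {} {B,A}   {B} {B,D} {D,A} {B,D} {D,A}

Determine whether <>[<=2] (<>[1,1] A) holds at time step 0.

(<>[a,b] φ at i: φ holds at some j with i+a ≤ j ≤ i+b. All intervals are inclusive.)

Holds

Check <>[1,1] A at each j in [0,2]:
  j=0: fails (none in [1,1])
  j=1: holds (witness at 2)
  j=2: holds (witness at 3)
Found at j=1 → formula holds.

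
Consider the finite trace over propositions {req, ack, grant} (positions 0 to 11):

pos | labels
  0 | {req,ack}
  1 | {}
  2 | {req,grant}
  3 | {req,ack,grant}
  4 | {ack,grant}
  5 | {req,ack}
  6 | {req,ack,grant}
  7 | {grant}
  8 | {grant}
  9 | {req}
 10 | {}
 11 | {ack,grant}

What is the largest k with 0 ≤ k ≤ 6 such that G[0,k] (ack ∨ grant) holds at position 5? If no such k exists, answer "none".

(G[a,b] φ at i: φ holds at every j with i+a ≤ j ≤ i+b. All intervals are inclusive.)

(ack ∨ grant) must hold from j=5 onward; find where it first fails.
  j=5: holds
  j=6: holds
  j=7: holds
  j=8: holds
  j=9: fails
Holds on [5,8], so largest k = 3.

3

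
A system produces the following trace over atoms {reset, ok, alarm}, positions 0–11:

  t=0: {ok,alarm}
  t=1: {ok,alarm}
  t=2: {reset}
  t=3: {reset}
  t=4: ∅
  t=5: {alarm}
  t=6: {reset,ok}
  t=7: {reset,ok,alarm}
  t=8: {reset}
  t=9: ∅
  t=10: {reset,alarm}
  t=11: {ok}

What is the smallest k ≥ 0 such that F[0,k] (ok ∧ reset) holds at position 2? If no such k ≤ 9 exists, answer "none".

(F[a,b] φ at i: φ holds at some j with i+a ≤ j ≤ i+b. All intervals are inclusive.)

Scan j = 2,3,… for (ok ∧ reset):
  j=2: fails
  j=3: fails
  j=4: fails
  j=5: fails
  j=6: holds
First hit at j=6, so smallest k = 6-2 = 4.

4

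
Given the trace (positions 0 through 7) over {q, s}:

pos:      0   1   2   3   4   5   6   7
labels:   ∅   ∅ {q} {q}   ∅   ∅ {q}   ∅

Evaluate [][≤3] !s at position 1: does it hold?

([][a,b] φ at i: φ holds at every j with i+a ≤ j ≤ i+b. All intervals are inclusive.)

Check !s at every j in [1,4]:
  j=1: true
  j=2: true
  j=3: true
  j=4: true
All positions satisfy it → formula holds.

True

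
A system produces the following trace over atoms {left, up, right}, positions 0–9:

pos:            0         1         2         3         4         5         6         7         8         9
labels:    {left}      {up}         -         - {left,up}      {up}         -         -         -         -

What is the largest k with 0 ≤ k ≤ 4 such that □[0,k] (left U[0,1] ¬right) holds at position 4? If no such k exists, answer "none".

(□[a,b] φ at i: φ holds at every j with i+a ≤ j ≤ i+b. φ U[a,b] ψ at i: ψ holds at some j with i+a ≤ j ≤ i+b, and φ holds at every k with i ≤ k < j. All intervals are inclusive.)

4

(left U[0,1] ¬right) must hold from j=4 onward; find where it first fails.
  j=4: holds
  j=5: holds
  j=6: holds
  j=7: holds
  j=8: holds
Holds through j=8; largest k = 4.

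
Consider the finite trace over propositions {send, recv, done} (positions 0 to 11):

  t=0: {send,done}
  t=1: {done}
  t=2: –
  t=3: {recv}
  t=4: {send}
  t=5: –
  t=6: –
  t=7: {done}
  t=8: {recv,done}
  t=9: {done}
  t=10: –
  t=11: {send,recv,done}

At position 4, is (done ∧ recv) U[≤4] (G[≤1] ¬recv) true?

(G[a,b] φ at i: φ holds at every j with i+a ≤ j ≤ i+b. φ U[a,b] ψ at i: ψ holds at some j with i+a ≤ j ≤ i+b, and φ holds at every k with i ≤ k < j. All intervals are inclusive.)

Need some j in [4,8] with G[≤1] ¬recv, and (done ∧ recv) at every k in [4,j-1].
  j=4: G[≤1] ¬recv holds; no prefix to check → satisfied.

Holds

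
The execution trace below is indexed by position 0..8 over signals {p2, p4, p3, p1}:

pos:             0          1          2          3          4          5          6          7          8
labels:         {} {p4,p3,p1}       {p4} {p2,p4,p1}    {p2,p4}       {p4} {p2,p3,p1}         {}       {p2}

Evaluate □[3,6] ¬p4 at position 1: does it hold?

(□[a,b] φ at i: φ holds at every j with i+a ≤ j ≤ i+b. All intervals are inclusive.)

No

Check ¬p4 at every j in [4,7]:
  j=4: false
  j=5: false
  j=6: true
  j=7: true
Fails at j=4 → formula fails.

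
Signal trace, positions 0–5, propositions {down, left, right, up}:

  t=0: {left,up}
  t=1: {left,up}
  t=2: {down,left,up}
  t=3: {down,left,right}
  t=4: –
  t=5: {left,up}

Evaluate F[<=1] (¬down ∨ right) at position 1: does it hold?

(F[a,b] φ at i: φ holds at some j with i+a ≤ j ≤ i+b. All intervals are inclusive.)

Check (¬down ∨ right) at each j in [1,2]:
  j=1: true
  j=2: false
Found at j=1 → formula holds.

True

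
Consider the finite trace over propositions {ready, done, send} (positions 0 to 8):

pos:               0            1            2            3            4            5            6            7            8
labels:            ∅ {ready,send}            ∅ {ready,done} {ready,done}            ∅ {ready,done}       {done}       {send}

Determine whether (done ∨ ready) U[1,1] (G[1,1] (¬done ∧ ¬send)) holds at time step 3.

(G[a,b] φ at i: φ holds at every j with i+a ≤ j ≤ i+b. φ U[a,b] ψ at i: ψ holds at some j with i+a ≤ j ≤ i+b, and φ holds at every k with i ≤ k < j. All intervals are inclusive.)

Yes

Need some j in [4,4] with G[1,1] (¬done ∧ ¬send), and (done ∨ ready) at every k in [3,j-1].
  j=4: G[1,1] (¬done ∧ ¬send) holds; (done ∨ ready) holds at every k in [3,3] → satisfied.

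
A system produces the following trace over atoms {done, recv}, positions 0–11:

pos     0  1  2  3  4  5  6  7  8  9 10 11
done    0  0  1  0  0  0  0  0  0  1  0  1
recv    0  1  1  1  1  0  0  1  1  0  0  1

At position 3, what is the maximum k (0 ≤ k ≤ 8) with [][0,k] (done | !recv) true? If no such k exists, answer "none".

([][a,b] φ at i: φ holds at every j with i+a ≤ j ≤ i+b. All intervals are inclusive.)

none

(done | !recv) must hold from j=3 onward; find where it first fails.
  j=3: fails → no k works.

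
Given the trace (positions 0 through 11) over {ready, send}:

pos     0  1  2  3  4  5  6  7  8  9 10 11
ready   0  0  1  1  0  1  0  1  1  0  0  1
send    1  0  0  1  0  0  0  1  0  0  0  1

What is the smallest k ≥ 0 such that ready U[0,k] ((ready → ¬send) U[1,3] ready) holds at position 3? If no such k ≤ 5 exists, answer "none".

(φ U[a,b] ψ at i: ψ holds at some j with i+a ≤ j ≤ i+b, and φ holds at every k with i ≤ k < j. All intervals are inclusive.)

1

Need earliest j ≥ 3 with ((ready → ¬send) U[1,3] ready), and ready at every k in [3,j-1].
  j=3: rhs fails.
  j=4: rhs holds; lhs holds on [3,3]. k = 1.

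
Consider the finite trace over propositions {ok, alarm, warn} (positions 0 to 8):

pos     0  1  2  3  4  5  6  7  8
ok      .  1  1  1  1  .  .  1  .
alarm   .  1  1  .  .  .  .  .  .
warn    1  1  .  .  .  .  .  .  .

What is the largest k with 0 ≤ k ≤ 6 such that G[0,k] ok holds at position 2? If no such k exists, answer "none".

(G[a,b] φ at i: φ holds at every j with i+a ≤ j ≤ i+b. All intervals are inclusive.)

ok must hold from j=2 onward; find where it first fails.
  j=2: holds
  j=3: holds
  j=4: holds
  j=5: fails
Holds on [2,4], so largest k = 2.

2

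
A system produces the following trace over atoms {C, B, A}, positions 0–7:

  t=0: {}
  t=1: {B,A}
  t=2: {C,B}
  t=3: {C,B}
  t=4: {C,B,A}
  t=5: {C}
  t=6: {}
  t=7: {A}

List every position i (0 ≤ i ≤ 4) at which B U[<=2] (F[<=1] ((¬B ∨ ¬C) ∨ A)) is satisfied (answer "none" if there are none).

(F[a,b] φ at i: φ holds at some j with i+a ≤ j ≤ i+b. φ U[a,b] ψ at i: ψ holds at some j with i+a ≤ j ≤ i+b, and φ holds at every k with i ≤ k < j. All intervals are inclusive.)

0, 1, 2, 3, 4

Evaluate at each i in [0,4]:
  i=0: ✓ (rhs at j=0)
  i=1: ✓ (rhs at j=1)
  i=2: ✓ (rhs at j=3; lhs holds on [2,2])
  i=3: ✓ (rhs at j=3)
  i=4: ✓ (rhs at j=4)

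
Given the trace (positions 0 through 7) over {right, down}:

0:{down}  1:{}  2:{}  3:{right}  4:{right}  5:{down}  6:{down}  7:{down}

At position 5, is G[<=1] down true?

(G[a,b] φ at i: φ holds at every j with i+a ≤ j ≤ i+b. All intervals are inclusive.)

Holds

Check down at every j in [5,6]:
  j=5: true
  j=6: true
All positions satisfy it → formula holds.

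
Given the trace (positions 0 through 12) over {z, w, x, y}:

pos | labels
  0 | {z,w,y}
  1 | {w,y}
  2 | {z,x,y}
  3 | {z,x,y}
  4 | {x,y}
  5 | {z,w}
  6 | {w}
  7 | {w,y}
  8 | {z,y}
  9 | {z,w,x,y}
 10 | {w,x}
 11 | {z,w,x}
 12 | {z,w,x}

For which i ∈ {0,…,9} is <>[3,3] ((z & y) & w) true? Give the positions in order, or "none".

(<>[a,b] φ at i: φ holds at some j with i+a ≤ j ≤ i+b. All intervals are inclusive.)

Evaluate at each i in [0,9]:
  i=0: ✗ (none in [3,3])
  i=1: ✗ (none in [4,4])
  i=2: ✗ (none in [5,5])
  i=3: ✗ (none in [6,6])
  i=4: ✗ (none in [7,7])
  i=5: ✗ (none in [8,8])
  i=6: ✓ (witness j=9)
  i=7: ✗ (none in [10,10])
  i=8: ✗ (none in [11,11])
  i=9: ✗ (none in [12,12])

6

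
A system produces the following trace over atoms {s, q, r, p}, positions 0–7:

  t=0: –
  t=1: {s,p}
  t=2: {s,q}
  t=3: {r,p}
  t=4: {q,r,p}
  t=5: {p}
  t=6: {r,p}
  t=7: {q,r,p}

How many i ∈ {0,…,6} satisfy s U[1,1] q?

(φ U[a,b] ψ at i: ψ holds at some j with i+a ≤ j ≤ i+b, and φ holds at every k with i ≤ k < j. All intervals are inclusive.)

Evaluate at each i in [0,6]:
  i=0: ✗ (no rhs in [1,1])
  i=1: ✓ (rhs at j=2; lhs holds on [1,1])
  i=2: ✗ (no rhs in [3,3])
  i=3: ✗ (lhs fails at k=3 before rhs at j=4)
  i=4: ✗ (no rhs in [5,5])
  i=5: ✗ (no rhs in [6,6])
  i=6: ✗ (lhs fails at k=6 before rhs at j=7)
Positions where it holds: {1} → 1.

1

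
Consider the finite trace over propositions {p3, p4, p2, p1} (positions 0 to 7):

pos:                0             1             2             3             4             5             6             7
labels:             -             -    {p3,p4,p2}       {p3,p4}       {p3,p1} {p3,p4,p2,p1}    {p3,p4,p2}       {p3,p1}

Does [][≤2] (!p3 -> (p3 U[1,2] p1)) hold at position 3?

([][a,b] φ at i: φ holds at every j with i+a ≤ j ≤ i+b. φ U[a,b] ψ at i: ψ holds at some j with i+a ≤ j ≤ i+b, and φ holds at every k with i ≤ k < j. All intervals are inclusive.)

Check (!p3 -> (p3 U[1,2] p1)) at every j in [3,5]:
  j=3: antecedent false → ✓
  j=4: antecedent false → ✓
  j=5: antecedent false → ✓
All positions satisfy it → formula holds.

Yes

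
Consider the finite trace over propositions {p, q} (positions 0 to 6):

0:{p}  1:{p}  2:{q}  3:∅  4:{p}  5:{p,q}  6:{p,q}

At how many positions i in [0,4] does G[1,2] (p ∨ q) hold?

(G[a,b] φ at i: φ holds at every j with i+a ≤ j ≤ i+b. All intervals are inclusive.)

Evaluate at each i in [0,4]:
  i=0: ✓ (all of [1,2])
  i=1: ✗ (fails at j=3)
  i=2: ✗ (fails at j=3)
  i=3: ✓ (all of [4,5])
  i=4: ✓ (all of [5,6])
Positions where it holds: {0, 3, 4} → 3.

3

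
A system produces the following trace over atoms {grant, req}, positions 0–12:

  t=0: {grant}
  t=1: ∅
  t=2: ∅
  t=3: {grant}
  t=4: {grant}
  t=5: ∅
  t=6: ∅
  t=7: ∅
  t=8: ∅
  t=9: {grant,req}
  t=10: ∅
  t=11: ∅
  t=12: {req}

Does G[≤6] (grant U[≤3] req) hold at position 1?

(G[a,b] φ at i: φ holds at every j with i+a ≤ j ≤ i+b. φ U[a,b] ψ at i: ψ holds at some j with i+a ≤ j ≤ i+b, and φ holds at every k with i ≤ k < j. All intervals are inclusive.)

Check (grant U[≤3] req) at every j in [1,7]:
  j=1: fails
  j=2: fails
  j=3: fails
  j=4: fails
  j=5: fails
  j=6: fails
  j=7: fails
Fails at j=1 → formula fails.

No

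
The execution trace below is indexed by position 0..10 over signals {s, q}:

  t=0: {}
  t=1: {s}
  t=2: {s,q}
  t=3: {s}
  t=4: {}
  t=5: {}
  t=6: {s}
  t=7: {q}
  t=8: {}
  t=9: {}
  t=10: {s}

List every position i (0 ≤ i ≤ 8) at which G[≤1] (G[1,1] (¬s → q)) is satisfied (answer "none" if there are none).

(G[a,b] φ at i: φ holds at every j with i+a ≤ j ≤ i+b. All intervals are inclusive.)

0, 1, 5

Evaluate at each i in [0,8]:
  i=0: ✓ (all of [0,1])
  i=1: ✓ (all of [1,2])
  i=2: ✗ (fails at j=3)
  i=3: ✗ (fails at j=3)
  i=4: ✗ (fails at j=4)
  i=5: ✓ (all of [5,6])
  i=6: ✗ (fails at j=7)
  i=7: ✗ (fails at j=7)
  i=8: ✗ (fails at j=8)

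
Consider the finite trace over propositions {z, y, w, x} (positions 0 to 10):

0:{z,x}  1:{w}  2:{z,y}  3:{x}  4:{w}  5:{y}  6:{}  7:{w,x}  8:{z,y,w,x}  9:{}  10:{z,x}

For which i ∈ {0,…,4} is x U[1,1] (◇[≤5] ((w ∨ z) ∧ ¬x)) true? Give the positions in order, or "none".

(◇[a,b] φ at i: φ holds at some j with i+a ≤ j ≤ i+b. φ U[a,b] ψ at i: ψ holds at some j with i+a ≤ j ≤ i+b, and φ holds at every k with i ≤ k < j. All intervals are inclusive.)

0, 3

Evaluate at each i in [0,4]:
  i=0: ✓ (rhs at j=1; lhs holds on [0,0])
  i=1: ✗ (lhs fails at k=1 before rhs at j=2)
  i=2: ✗ (lhs fails at k=2 before rhs at j=3)
  i=3: ✓ (rhs at j=4; lhs holds on [3,3])
  i=4: ✗ (no rhs in [5,5])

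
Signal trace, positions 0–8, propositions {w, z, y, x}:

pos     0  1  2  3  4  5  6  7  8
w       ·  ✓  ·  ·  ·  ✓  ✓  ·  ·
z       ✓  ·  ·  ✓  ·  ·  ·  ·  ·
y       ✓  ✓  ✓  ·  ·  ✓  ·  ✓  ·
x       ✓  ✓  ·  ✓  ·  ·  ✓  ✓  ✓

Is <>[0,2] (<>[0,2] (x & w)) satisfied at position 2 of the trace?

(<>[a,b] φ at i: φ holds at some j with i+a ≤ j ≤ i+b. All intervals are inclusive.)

Check <>[0,2] (x & w) at each j in [2,4]:
  j=2: fails (none in [2,4])
  j=3: fails (none in [3,5])
  j=4: holds (witness at 6)
Found at j=4 → formula holds.

True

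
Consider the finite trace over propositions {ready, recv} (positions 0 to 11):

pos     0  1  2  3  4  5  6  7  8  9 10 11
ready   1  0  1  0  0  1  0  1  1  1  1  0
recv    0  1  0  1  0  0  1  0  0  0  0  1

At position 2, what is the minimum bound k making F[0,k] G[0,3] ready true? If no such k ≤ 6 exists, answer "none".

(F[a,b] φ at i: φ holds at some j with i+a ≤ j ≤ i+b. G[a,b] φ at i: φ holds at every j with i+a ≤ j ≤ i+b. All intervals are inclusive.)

Scan j = 2,3,… for G[0,3] ready:
  j=2: fails
  j=3: fails
  j=4: fails
  j=5: fails
  j=6: fails
  j=7: holds
First hit at j=7, so smallest k = 7-2 = 5.

5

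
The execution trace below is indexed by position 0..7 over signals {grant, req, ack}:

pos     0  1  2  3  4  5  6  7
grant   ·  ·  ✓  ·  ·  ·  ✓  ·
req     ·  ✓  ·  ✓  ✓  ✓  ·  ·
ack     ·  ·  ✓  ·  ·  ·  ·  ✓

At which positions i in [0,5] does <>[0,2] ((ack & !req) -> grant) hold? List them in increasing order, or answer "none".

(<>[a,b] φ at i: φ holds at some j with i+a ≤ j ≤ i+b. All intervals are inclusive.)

Evaluate at each i in [0,5]:
  i=0: ✓ (witness j=0)
  i=1: ✓ (witness j=1)
  i=2: ✓ (witness j=2)
  i=3: ✓ (witness j=3)
  i=4: ✓ (witness j=4)
  i=5: ✓ (witness j=5)

0, 1, 2, 3, 4, 5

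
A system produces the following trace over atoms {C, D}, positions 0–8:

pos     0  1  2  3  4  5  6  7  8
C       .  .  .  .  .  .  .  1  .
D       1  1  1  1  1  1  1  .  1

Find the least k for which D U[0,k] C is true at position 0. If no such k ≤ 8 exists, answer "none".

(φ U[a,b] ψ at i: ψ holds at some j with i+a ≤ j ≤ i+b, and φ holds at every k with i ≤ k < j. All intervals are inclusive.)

Need earliest j ≥ 0 with C, and D at every k in [0,j-1].
  j=0: rhs fails.
  j=1: rhs fails.
  j=2: rhs fails.
  j=3: rhs fails.
  j=4: rhs fails.
  j=5: rhs fails.
  j=6: rhs fails.
  j=7: rhs holds; lhs holds on [0,6]. k = 7.

7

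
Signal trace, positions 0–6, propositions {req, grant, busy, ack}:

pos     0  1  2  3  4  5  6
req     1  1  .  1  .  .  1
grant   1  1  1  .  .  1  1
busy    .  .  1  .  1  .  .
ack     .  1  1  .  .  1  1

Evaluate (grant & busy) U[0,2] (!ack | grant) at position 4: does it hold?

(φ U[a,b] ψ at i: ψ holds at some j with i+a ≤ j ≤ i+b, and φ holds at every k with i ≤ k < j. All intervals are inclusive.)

Need some j in [4,6] with (!ack | grant), and (grant & busy) at every k in [4,j-1].
  j=4: (!ack | grant) holds; no prefix to check → satisfied.

Holds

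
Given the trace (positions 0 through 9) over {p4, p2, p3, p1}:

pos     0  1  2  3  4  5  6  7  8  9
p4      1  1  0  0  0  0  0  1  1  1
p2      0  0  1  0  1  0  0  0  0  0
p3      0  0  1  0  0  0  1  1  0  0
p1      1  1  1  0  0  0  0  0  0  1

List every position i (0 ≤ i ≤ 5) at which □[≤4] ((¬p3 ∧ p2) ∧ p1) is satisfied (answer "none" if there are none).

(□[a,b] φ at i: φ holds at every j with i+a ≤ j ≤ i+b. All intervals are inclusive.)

Evaluate at each i in [0,5]:
  i=0: ✗ (fails at j=0)
  i=1: ✗ (fails at j=1)
  i=2: ✗ (fails at j=2)
  i=3: ✗ (fails at j=3)
  i=4: ✗ (fails at j=4)
  i=5: ✗ (fails at j=5)

none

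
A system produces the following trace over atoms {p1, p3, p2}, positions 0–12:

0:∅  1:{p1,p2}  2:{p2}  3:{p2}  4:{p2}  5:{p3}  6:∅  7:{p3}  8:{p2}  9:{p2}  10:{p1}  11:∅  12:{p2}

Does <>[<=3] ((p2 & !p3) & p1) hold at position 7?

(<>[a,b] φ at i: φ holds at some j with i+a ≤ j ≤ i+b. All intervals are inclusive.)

Check ((p2 & !p3) & p1) at each j in [7,10]:
  j=7: false
  j=8: false
  j=9: false
  j=10: false
No position in the window satisfies it → formula fails.

Does not hold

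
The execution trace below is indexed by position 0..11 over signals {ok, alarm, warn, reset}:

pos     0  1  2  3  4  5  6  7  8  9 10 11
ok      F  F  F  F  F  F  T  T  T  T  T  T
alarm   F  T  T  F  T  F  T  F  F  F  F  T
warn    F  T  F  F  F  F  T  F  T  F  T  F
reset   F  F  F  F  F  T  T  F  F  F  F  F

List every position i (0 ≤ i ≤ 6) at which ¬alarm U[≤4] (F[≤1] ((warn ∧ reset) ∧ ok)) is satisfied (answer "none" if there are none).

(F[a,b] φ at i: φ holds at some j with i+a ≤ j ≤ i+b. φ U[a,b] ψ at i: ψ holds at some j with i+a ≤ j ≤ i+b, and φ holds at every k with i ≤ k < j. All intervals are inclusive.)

Evaluate at each i in [0,6]:
  i=0: ✗ (no rhs in [0,4])
  i=1: ✗ (lhs fails at k=1 before rhs at j=5)
  i=2: ✗ (lhs fails at k=2 before rhs at j=5)
  i=3: ✗ (lhs fails at k=4 before rhs at j=5)
  i=4: ✗ (lhs fails at k=4 before rhs at j=5)
  i=5: ✓ (rhs at j=5)
  i=6: ✓ (rhs at j=6)

5, 6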